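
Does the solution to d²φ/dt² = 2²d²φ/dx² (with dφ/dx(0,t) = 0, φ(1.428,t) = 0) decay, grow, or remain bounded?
φ oscillates (no decay). Energy is conserved; the solution oscillates indefinitely as standing waves.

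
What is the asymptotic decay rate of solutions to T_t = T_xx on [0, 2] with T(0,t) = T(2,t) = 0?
Eigenvalues: λₙ = n²π²/2².
First three modes:
  n=1: λ₁ = π²/2² ≈ 2.467
  n=2: λ₂ = 4π²/2² ≈ 9.87 (4× faster decay)
  n=3: λ₃ = 9π²/2² ≈ 22.207 (9× faster decay)
As t → ∞, higher modes decay exponentially faster. The n=1 mode dominates: T ~ c₁ sin(πx/2) e^{-λ₁t}.
Decay rate: λ₁ = π²/2² ≈ 2.467.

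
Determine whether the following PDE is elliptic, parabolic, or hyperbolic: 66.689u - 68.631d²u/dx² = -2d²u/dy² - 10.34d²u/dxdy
Rewriting in standard form: -68.631d²u/dx² + 10.34d²u/dxdy + 2d²u/dy² + 66.689u = 0. Coefficients: A = -68.631, B = 10.34, C = 2. B² - 4AC = 655.9636, which is positive, so the equation is hyperbolic.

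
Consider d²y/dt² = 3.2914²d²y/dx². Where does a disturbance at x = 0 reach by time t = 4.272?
Domain of influence: [-14.0608608, 14.0608608]. Data at x = 0 spreads outward at speed 3.2914.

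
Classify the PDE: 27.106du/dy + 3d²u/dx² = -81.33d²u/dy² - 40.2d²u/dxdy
Rewriting in standard form: 3d²u/dx² + 40.2d²u/dxdy + 81.33d²u/dy² + 27.106du/dy = 0. A = 3, B = 40.2, C = 81.33. Discriminant B² - 4AC = 640.08. Since 640.08 > 0, hyperbolic.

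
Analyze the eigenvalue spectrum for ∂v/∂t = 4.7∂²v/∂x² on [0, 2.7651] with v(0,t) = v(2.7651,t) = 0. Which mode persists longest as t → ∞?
Eigenvalues: λₙ = 4.7n²π²/2.7651².
First three modes:
  n=1: λ₁ = 4.7π²/2.7651² ≈ 6.067
  n=2: λ₂ = 18.8π²/2.7651² ≈ 24.268 (4× faster decay)
  n=3: λ₃ = 42.3π²/2.7651² ≈ 54.603 (9× faster decay)
As t → ∞, higher modes decay exponentially faster. The n=1 mode dominates: v ~ c₁ sin(πx/2.7651) e^{-λ₁t}.
Decay rate: λ₁ = 4.7π²/2.7651² ≈ 6.067.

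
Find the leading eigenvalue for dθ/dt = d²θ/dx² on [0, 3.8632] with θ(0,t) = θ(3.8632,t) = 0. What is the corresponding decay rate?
Eigenvalues: λₙ = n²π²/3.8632².
First three modes:
  n=1: λ₁ = π²/3.8632² ≈ 0.661
  n=2: λ₂ = 4π²/3.8632² ≈ 2.645 (4× faster decay)
  n=3: λ₃ = 9π²/3.8632² ≈ 5.952 (9× faster decay)
As t → ∞, higher modes decay exponentially faster. The n=1 mode dominates: θ ~ c₁ sin(πx/3.8632) e^{-λ₁t}.
Decay rate: λ₁ = π²/3.8632² ≈ 0.661.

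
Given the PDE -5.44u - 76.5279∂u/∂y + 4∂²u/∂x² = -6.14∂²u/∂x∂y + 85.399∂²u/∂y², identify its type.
Rewriting in standard form: 4∂²u/∂x² + 6.14∂²u/∂x∂y - 85.399∂²u/∂y² - 76.5279∂u/∂y - 5.44u = 0. The second-order coefficients are A = 4, B = 6.14, C = -85.399. Since B² - 4AC = 1404.0836 > 0, this is a hyperbolic PDE.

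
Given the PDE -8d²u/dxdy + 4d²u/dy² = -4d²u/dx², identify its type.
Rewriting in standard form: 4d²u/dx² - 8d²u/dxdy + 4d²u/dy² = 0. The second-order coefficients are A = 4, B = -8, C = 4. Since B² - 4AC = 0 = 0, this is a parabolic PDE.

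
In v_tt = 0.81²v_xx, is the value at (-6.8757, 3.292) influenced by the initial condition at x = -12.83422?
No. The domain of dependence is [-9.54222, -4.20918], and -12.83422 is outside this interval.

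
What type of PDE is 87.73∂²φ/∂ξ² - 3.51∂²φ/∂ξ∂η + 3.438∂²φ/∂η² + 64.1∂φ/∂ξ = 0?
With A = 87.73, B = -3.51, C = 3.438, the discriminant is -1194.14286. This is an elliptic PDE.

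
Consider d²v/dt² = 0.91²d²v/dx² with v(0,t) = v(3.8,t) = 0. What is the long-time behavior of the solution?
As t → ∞, v oscillates (no decay). Energy is conserved; the solution oscillates indefinitely as standing waves.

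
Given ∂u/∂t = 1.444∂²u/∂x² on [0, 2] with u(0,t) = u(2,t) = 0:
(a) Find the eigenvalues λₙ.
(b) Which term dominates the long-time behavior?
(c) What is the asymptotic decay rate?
Eigenvalues: λₙ = 1.444n²π²/2².
First three modes:
  n=1: λ₁ = 1.444π²/2² ≈ 3.563
  n=2: λ₂ = 5.776π²/2² ≈ 14.252 (4× faster decay)
  n=3: λ₃ = 12.996π²/2² ≈ 32.066 (9× faster decay)
As t → ∞, higher modes decay exponentially faster. The n=1 mode dominates: u ~ c₁ sin(πx/2) e^{-λ₁t}.
Decay rate: λ₁ = 1.444π²/2² ≈ 3.563.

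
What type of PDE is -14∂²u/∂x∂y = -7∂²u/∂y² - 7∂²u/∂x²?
Rewriting in standard form: 7∂²u/∂x² - 14∂²u/∂x∂y + 7∂²u/∂y² = 0. With A = 7, B = -14, C = 7, the discriminant is 0. This is a parabolic PDE.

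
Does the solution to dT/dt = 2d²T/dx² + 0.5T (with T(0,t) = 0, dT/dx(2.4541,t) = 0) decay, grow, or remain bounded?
T → 0. Diffusion dominates reaction (r=0.5 < κπ²/(4L²)≈0.82); solution decays.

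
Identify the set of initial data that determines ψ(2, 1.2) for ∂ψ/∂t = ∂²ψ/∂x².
The entire real line. The heat equation has infinite propagation speed: any initial disturbance instantly affects all points (though exponentially small far away).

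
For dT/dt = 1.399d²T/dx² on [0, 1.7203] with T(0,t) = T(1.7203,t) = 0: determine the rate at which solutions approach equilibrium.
Eigenvalues: λₙ = 1.399n²π²/1.7203².
First three modes:
  n=1: λ₁ = 1.399π²/1.7203² ≈ 4.666
  n=2: λ₂ = 5.596π²/1.7203² ≈ 18.662 (4× faster decay)
  n=3: λ₃ = 12.591π²/1.7203² ≈ 41.991 (9× faster decay)
As t → ∞, higher modes decay exponentially faster. The n=1 mode dominates: T ~ c₁ sin(πx/1.7203) e^{-λ₁t}.
Decay rate: λ₁ = 1.399π²/1.7203² ≈ 4.666.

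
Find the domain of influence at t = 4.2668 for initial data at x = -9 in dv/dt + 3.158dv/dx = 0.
At x = 4.4745544. The characteristic carries data from (-9, 0) to (4.4745544, 4.2668).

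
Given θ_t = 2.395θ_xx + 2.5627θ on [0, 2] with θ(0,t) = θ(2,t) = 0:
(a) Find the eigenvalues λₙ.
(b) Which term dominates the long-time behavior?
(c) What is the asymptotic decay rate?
Eigenvalues: λₙ = 2.395n²π²/2² - 2.5627.
First three modes:
  n=1: λ₁ = 2.395π²/2² - 2.5627 ≈ 3.347
  n=2: λ₂ = 9.58π²/2² - 2.5627 ≈ 21.075
  n=3: λ₃ = 21.555π²/2² - 2.5627 ≈ 50.622
Since 2.395π²/2² ≈ 5.909 > 2.5627, all λₙ > 0.
The n=1 mode decays slowest → dominates as t → ∞.
Asymptotic: θ ~ c₁ sin(πx/2) e^{-λ₁t} with decay rate λ₁ ≈ 3.347.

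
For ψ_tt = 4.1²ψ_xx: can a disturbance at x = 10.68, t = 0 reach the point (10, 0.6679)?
Yes. The domain of dependence is [7.26161, 12.73839], and 10.68 ∈ [7.26161, 12.73839].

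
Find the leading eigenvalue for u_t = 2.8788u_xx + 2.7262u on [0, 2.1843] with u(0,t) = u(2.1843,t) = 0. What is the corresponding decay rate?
Eigenvalues: λₙ = 2.8788n²π²/2.1843² - 2.7262.
First three modes:
  n=1: λ₁ = 2.8788π²/2.1843² - 2.7262 ≈ 3.229
  n=2: λ₂ = 11.5152π²/2.1843² - 2.7262 ≈ 21.094
  n=3: λ₃ = 25.9092π²/2.1843² - 2.7262 ≈ 50.869
Since 2.8788π²/2.1843² ≈ 5.955 > 2.7262, all λₙ > 0.
The n=1 mode decays slowest → dominates as t → ∞.
Asymptotic: u ~ c₁ sin(πx/2.1843) e^{-λ₁t} with decay rate λ₁ ≈ 3.229.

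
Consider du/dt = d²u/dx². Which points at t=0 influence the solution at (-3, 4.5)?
The entire real line. The heat equation has infinite propagation speed: any initial disturbance instantly affects all points (though exponentially small far away).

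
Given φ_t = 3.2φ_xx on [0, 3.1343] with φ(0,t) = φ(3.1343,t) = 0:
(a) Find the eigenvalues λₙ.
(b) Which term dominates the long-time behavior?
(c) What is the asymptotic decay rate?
Eigenvalues: λₙ = 3.2n²π²/3.1343².
First three modes:
  n=1: λ₁ = 3.2π²/3.1343² ≈ 3.215
  n=2: λ₂ = 12.8π²/3.1343² ≈ 12.86 (4× faster decay)
  n=3: λ₃ = 28.8π²/3.1343² ≈ 28.934 (9× faster decay)
As t → ∞, higher modes decay exponentially faster. The n=1 mode dominates: φ ~ c₁ sin(πx/3.1343) e^{-λ₁t}.
Decay rate: λ₁ = 3.2π²/3.1343² ≈ 3.215.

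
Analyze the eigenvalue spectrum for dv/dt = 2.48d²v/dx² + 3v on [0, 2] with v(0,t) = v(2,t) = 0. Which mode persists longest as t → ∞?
Eigenvalues: λₙ = 2.48n²π²/2² - 3.
First three modes:
  n=1: λ₁ = 2.48π²/2² - 3 ≈ 3.119
  n=2: λ₂ = 9.92π²/2² - 3 ≈ 21.477
  n=3: λ₃ = 22.32π²/2² - 3 ≈ 52.072
Since 2.48π²/2² ≈ 6.119 > 3, all λₙ > 0.
The n=1 mode decays slowest → dominates as t → ∞.
Asymptotic: v ~ c₁ sin(πx/2) e^{-λ₁t} with decay rate λ₁ ≈ 3.119.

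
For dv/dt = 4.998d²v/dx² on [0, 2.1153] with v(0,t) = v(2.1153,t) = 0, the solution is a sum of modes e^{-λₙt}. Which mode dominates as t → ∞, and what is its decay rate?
Eigenvalues: λₙ = 4.998n²π²/2.1153².
First three modes:
  n=1: λ₁ = 4.998π²/2.1153² ≈ 11.024
  n=2: λ₂ = 19.992π²/2.1153² ≈ 44.097 (4× faster decay)
  n=3: λ₃ = 44.982π²/2.1153² ≈ 99.219 (9× faster decay)
As t → ∞, higher modes decay exponentially faster. The n=1 mode dominates: v ~ c₁ sin(πx/2.1153) e^{-λ₁t}.
Decay rate: λ₁ = 4.998π²/2.1153² ≈ 11.024.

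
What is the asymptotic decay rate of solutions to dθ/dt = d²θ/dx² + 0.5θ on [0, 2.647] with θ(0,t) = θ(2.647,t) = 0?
Eigenvalues: λₙ = n²π²/2.647² - 0.5.
First three modes:
  n=1: λ₁ = π²/2.647² - 0.5 ≈ 0.909
  n=2: λ₂ = 4π²/2.647² - 0.5 ≈ 5.134
  n=3: λ₃ = 9π²/2.647² - 0.5 ≈ 12.178
Since π²/2.647² ≈ 1.409 > 0.5, all λₙ > 0.
The n=1 mode decays slowest → dominates as t → ∞.
Asymptotic: θ ~ c₁ sin(πx/2.647) e^{-λ₁t} with decay rate λ₁ ≈ 0.909.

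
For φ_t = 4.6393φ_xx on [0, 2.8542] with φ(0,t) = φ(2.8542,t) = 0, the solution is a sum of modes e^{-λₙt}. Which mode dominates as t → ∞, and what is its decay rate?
Eigenvalues: λₙ = 4.6393n²π²/2.8542².
First three modes:
  n=1: λ₁ = 4.6393π²/2.8542² ≈ 5.621
  n=2: λ₂ = 18.5572π²/2.8542² ≈ 22.482 (4× faster decay)
  n=3: λ₃ = 41.7537π²/2.8542² ≈ 50.585 (9× faster decay)
As t → ∞, higher modes decay exponentially faster. The n=1 mode dominates: φ ~ c₁ sin(πx/2.8542) e^{-λ₁t}.
Decay rate: λ₁ = 4.6393π²/2.8542² ≈ 5.621.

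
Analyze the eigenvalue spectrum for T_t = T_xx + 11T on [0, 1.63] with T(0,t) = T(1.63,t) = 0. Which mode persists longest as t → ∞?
Eigenvalues: λₙ = n²π²/1.63² - 11.
First three modes:
  n=1: λ₁ = π²/1.63² - 11 ≈ -7.285
  n=2: λ₂ = 4π²/1.63² - 11 ≈ 3.859
  n=3: λ₃ = 9π²/1.63² - 11 ≈ 22.432
Since π²/1.63² ≈ 3.715 < 11, λ₁ < 0.
The n=1 mode grows fastest (−λₙ is largest for n=1) → dominates.
Asymptotic: T ~ c₁ sin(πx/1.63) e^{7.285t} (exponential growth at rate −λ₁ ≈ 7.285).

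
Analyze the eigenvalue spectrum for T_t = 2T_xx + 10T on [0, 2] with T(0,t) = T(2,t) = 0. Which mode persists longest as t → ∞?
Eigenvalues: λₙ = 2n²π²/2² - 10.
First three modes:
  n=1: λ₁ = 2π²/2² - 10 ≈ -5.065
  n=2: λ₂ = 8π²/2² - 10 ≈ 9.739
  n=3: λ₃ = 18π²/2² - 10 ≈ 34.413
Since 2π²/2² ≈ 4.935 < 10, λ₁ < 0.
The n=1 mode grows fastest (−λₙ is largest for n=1) → dominates.
Asymptotic: T ~ c₁ sin(πx/2) e^{5.065t} (exponential growth at rate −λ₁ ≈ 5.065).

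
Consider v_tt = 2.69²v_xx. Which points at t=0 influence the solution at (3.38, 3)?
Domain of dependence: [-4.69, 11.45]. Signals travel at speed 2.69, so data within |x - 3.38| ≤ 2.69·3 = 8.07 can reach the point.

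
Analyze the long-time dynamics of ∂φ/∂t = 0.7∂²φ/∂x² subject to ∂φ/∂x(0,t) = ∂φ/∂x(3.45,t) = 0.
Long-time behavior: φ → constant (steady state). Heat is conserved (no flux at boundaries); solution approaches the spatial average.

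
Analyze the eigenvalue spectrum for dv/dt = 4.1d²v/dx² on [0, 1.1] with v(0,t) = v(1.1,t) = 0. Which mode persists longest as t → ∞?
Eigenvalues: λₙ = 4.1n²π²/1.1².
First three modes:
  n=1: λ₁ = 4.1π²/1.1² ≈ 33.442
  n=2: λ₂ = 16.4π²/1.1² ≈ 133.77 (4× faster decay)
  n=3: λ₃ = 36.9π²/1.1² ≈ 300.982 (9× faster decay)
As t → ∞, higher modes decay exponentially faster. The n=1 mode dominates: v ~ c₁ sin(πx/1.1) e^{-λ₁t}.
Decay rate: λ₁ = 4.1π²/1.1² ≈ 33.442.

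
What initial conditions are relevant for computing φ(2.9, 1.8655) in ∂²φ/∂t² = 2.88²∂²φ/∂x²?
Domain of dependence: [-2.47264, 8.27264]. Signals travel at speed 2.88, so data within |x - 2.9| ≤ 2.88·1.8655 = 5.37264 can reach the point.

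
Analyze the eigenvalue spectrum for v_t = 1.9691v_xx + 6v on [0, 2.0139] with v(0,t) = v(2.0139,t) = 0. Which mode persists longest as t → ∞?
Eigenvalues: λₙ = 1.9691n²π²/2.0139² - 6.
First three modes:
  n=1: λ₁ = 1.9691π²/2.0139² - 6 ≈ -1.208
  n=2: λ₂ = 7.8764π²/2.0139² - 6 ≈ 13.167
  n=3: λ₃ = 17.7219π²/2.0139² - 6 ≈ 37.126
Since 1.9691π²/2.0139² ≈ 4.792 < 6, λ₁ < 0.
The n=1 mode grows fastest (−λₙ is largest for n=1) → dominates.
Asymptotic: v ~ c₁ sin(πx/2.0139) e^{1.208t} (exponential growth at rate −λ₁ ≈ 1.208).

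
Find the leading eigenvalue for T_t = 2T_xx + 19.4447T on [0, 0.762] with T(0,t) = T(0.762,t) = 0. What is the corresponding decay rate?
Eigenvalues: λₙ = 2n²π²/0.762² - 19.4447.
First three modes:
  n=1: λ₁ = 2π²/0.762² - 19.4447 ≈ 14.551
  n=2: λ₂ = 8π²/0.762² - 19.4447 ≈ 116.537
  n=3: λ₃ = 18π²/0.762² - 19.4447 ≈ 286.514
Since 2π²/0.762² ≈ 33.995 > 19.4447, all λₙ > 0.
The n=1 mode decays slowest → dominates as t → ∞.
Asymptotic: T ~ c₁ sin(πx/0.762) e^{-λ₁t} with decay rate λ₁ ≈ 14.551.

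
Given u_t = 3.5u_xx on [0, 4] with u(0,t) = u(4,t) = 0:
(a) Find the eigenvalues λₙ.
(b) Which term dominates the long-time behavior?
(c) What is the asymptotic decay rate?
Eigenvalues: λₙ = 3.5n²π²/4².
First three modes:
  n=1: λ₁ = 3.5π²/4² ≈ 2.159
  n=2: λ₂ = 14π²/4² ≈ 8.636 (4× faster decay)
  n=3: λ₃ = 31.5π²/4² ≈ 19.431 (9× faster decay)
As t → ∞, higher modes decay exponentially faster. The n=1 mode dominates: u ~ c₁ sin(πx/4) e^{-λ₁t}.
Decay rate: λ₁ = 3.5π²/4² ≈ 2.159.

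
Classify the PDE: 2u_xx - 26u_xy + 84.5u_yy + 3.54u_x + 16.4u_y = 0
A = 2, B = -26, C = 84.5. Discriminant B² - 4AC = 0. Since 0 = 0, parabolic.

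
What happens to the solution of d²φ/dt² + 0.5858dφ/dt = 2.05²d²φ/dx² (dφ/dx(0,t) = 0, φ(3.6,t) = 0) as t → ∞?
φ → 0. Damping (γ=0.5858) dissipates energy; oscillations decay exponentially.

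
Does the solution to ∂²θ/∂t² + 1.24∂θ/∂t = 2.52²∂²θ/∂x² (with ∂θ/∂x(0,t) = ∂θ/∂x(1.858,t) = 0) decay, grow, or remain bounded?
θ → constant (steady state). Damping (γ=1.24) dissipates the nonconstant modes; with Neumann BCs the spatial average obeys M''+γM'=0 and tends to a finite limit.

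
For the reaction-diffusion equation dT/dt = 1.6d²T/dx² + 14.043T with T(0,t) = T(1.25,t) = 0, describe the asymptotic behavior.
T grows unboundedly. Reaction dominates diffusion (r=14.043 > κπ²/L²≈10.11); solution grows exponentially.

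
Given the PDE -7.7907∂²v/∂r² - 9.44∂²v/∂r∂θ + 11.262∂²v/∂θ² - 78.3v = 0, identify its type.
The second-order coefficients are A = -7.7907, B = -9.44, C = 11.262. Since B² - 4AC = 440.0690536 > 0, this is a hyperbolic PDE.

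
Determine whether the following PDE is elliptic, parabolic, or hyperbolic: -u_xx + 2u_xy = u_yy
Rewriting in standard form: -u_xx + 2u_xy - u_yy = 0. Coefficients: A = -1, B = 2, C = -1. B² - 4AC = 0, which is zero, so the equation is parabolic.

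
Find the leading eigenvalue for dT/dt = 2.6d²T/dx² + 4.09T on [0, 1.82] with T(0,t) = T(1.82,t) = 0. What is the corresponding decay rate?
Eigenvalues: λₙ = 2.6n²π²/1.82² - 4.09.
First three modes:
  n=1: λ₁ = 2.6π²/1.82² - 4.09 ≈ 3.657
  n=2: λ₂ = 10.4π²/1.82² - 4.09 ≈ 26.898
  n=3: λ₃ = 23.4π²/1.82² - 4.09 ≈ 65.632
Since 2.6π²/1.82² ≈ 7.747 > 4.09, all λₙ > 0.
The n=1 mode decays slowest → dominates as t → ∞.
Asymptotic: T ~ c₁ sin(πx/1.82) e^{-λ₁t} with decay rate λ₁ ≈ 3.657.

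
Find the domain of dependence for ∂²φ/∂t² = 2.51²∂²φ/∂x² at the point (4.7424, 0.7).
Domain of dependence: [2.9854, 6.4994]. Signals travel at speed 2.51, so data within |x - 4.7424| ≤ 2.51·0.7 = 1.757 can reach the point.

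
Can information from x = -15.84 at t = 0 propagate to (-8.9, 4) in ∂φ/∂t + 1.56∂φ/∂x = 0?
No. Only data at x = -15.14 affects (-8.9, 4). Advection has one-way propagation along characteristics.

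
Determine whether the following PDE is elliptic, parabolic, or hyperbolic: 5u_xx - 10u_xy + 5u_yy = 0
Coefficients: A = 5, B = -10, C = 5. B² - 4AC = 0, which is zero, so the equation is parabolic.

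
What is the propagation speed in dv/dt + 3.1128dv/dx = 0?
Speed = 3.1128. Information travels along x - 3.1128t = const (rightward).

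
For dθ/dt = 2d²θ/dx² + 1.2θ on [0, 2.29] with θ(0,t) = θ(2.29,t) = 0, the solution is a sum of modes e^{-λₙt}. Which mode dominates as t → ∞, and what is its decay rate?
Eigenvalues: λₙ = 2n²π²/2.29² - 1.2.
First three modes:
  n=1: λ₁ = 2π²/2.29² - 1.2 ≈ 2.564
  n=2: λ₂ = 8π²/2.29² - 1.2 ≈ 13.856
  n=3: λ₃ = 18π²/2.29² - 1.2 ≈ 32.677
Since 2π²/2.29² ≈ 3.764 > 1.2, all λₙ > 0.
The n=1 mode decays slowest → dominates as t → ∞.
Asymptotic: θ ~ c₁ sin(πx/2.29) e^{-λ₁t} with decay rate λ₁ ≈ 2.564.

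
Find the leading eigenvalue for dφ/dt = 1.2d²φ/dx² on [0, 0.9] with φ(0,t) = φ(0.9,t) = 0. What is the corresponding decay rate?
Eigenvalues: λₙ = 1.2n²π²/0.9².
First three modes:
  n=1: λ₁ = 1.2π²/0.9² ≈ 14.622
  n=2: λ₂ = 4.8π²/0.9² ≈ 58.487 (4× faster decay)
  n=3: λ₃ = 10.8π²/0.9² ≈ 131.595 (9× faster decay)
As t → ∞, higher modes decay exponentially faster. The n=1 mode dominates: φ ~ c₁ sin(πx/0.9) e^{-λ₁t}.
Decay rate: λ₁ = 1.2π²/0.9² ≈ 14.622.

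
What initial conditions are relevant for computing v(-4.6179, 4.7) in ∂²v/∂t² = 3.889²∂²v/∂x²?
Domain of dependence: [-22.8962, 13.6604]. Signals travel at speed 3.889, so data within |x - -4.6179| ≤ 3.889·4.7 = 18.2783 can reach the point.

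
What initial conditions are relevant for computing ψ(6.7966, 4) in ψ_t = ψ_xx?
The entire real line. The heat equation has infinite propagation speed: any initial disturbance instantly affects all points (though exponentially small far away).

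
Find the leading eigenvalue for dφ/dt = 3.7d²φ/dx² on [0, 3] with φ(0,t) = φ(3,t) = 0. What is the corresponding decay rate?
Eigenvalues: λₙ = 3.7n²π²/3².
First three modes:
  n=1: λ₁ = 3.7π²/3² ≈ 4.058
  n=2: λ₂ = 14.8π²/3² ≈ 16.23 (4× faster decay)
  n=3: λ₃ = 33.3π²/3² ≈ 36.518 (9× faster decay)
As t → ∞, higher modes decay exponentially faster. The n=1 mode dominates: φ ~ c₁ sin(πx/3) e^{-λ₁t}.
Decay rate: λ₁ = 3.7π²/3² ≈ 4.058.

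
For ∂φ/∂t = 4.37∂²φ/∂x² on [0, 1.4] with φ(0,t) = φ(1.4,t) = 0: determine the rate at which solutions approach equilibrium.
Eigenvalues: λₙ = 4.37n²π²/1.4².
First three modes:
  n=1: λ₁ = 4.37π²/1.4² ≈ 22.005
  n=2: λ₂ = 17.48π²/1.4² ≈ 88.021 (4× faster decay)
  n=3: λ₃ = 39.33π²/1.4² ≈ 198.047 (9× faster decay)
As t → ∞, higher modes decay exponentially faster. The n=1 mode dominates: φ ~ c₁ sin(πx/1.4) e^{-λ₁t}.
Decay rate: λ₁ = 4.37π²/1.4² ≈ 22.005.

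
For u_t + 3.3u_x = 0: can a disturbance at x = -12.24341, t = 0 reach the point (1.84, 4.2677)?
Yes. The characteristic through (1.84, 4.2677) passes through x = -12.24341.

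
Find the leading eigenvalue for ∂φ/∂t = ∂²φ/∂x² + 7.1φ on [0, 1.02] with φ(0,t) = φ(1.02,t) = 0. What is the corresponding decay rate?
Eigenvalues: λₙ = n²π²/1.02² - 7.1.
First three modes:
  n=1: λ₁ = π²/1.02² - 7.1 ≈ 2.386
  n=2: λ₂ = 4π²/1.02² - 7.1 ≈ 30.845
  n=3: λ₃ = 9π²/1.02² - 7.1 ≈ 78.277
Since π²/1.02² ≈ 9.486 > 7.1, all λₙ > 0.
The n=1 mode decays slowest → dominates as t → ∞.
Asymptotic: φ ~ c₁ sin(πx/1.02) e^{-λ₁t} with decay rate λ₁ ≈ 2.386.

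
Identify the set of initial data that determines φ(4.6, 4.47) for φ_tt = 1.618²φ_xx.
Domain of dependence: [-2.63246, 11.83246]. Signals travel at speed 1.618, so data within |x - 4.6| ≤ 1.618·4.47 = 7.23246 can reach the point.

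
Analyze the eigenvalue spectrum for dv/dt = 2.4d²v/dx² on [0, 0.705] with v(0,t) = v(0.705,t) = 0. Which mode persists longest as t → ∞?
Eigenvalues: λₙ = 2.4n²π²/0.705².
First three modes:
  n=1: λ₁ = 2.4π²/0.705² ≈ 47.658
  n=2: λ₂ = 9.6π²/0.705² ≈ 190.631 (4× faster decay)
  n=3: λ₃ = 21.6π²/0.705² ≈ 428.919 (9× faster decay)
As t → ∞, higher modes decay exponentially faster. The n=1 mode dominates: v ~ c₁ sin(πx/0.705) e^{-λ₁t}.
Decay rate: λ₁ = 2.4π²/0.705² ≈ 47.658.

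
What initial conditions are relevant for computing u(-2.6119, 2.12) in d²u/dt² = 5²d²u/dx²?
Domain of dependence: [-13.2119, 7.9881]. Signals travel at speed 5, so data within |x - -2.6119| ≤ 5·2.12 = 10.6 can reach the point.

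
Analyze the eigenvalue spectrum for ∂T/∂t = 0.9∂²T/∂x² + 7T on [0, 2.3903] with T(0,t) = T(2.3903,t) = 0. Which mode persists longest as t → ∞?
Eigenvalues: λₙ = 0.9n²π²/2.3903² - 7.
First three modes:
  n=1: λ₁ = 0.9π²/2.3903² - 7 ≈ -5.445
  n=2: λ₂ = 3.6π²/2.3903² - 7 ≈ -0.781
  n=3: λ₃ = 8.1π²/2.3903² - 7 ≈ 6.992
Since 0.9π²/2.3903² ≈ 1.555 < 7, λ₁ < 0.
The n=1 mode grows fastest (−λₙ is largest for n=1) → dominates.
Asymptotic: T ~ c₁ sin(πx/2.3903) e^{5.445t} (exponential growth at rate −λ₁ ≈ 5.445).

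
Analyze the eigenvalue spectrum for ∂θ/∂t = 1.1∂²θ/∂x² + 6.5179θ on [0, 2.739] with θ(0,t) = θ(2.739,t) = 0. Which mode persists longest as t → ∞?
Eigenvalues: λₙ = 1.1n²π²/2.739² - 6.5179.
First three modes:
  n=1: λ₁ = 1.1π²/2.739² - 6.5179 ≈ -5.071
  n=2: λ₂ = 4.4π²/2.739² - 6.5179 ≈ -0.729
  n=3: λ₃ = 9.9π²/2.739² - 6.5179 ≈ 6.506
Since 1.1π²/2.739² ≈ 1.447 < 6.5179, λ₁ < 0.
The n=1 mode grows fastest (−λₙ is largest for n=1) → dominates.
Asymptotic: θ ~ c₁ sin(πx/2.739) e^{5.071t} (exponential growth at rate −λ₁ ≈ 5.071).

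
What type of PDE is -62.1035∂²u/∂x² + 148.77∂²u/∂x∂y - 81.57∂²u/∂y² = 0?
With A = -62.1035, B = 148.77, C = -81.57, the discriminant is 1869.38292. This is a hyperbolic PDE.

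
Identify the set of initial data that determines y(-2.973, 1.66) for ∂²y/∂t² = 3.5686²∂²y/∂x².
Domain of dependence: [-8.896876, 2.950876]. Signals travel at speed 3.5686, so data within |x - -2.973| ≤ 3.5686·1.66 = 5.923876 can reach the point.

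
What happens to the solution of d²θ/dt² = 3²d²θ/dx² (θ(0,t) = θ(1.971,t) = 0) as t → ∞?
θ oscillates (no decay). Energy is conserved; the solution oscillates indefinitely as standing waves.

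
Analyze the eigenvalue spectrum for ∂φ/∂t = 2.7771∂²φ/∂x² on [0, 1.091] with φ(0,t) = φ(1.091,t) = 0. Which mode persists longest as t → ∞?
Eigenvalues: λₙ = 2.7771n²π²/1.091².
First three modes:
  n=1: λ₁ = 2.7771π²/1.091² ≈ 23.027
  n=2: λ₂ = 11.1084π²/1.091² ≈ 92.109 (4× faster decay)
  n=3: λ₃ = 24.9939π²/1.091² ≈ 207.245 (9× faster decay)
As t → ∞, higher modes decay exponentially faster. The n=1 mode dominates: φ ~ c₁ sin(πx/1.091) e^{-λ₁t}.
Decay rate: λ₁ = 2.7771π²/1.091² ≈ 23.027.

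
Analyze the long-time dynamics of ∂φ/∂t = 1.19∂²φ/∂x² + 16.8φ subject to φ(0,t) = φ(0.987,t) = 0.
Long-time behavior: φ grows unboundedly. Reaction dominates diffusion (r=16.8 > κπ²/L²≈12.06); solution grows exponentially.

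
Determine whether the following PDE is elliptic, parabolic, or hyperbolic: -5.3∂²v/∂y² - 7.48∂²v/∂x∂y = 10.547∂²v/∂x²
Rewriting in standard form: -10.547∂²v/∂x² - 7.48∂²v/∂x∂y - 5.3∂²v/∂y² = 0. Coefficients: A = -10.547, B = -7.48, C = -5.3. B² - 4AC = -167.646, which is negative, so the equation is elliptic.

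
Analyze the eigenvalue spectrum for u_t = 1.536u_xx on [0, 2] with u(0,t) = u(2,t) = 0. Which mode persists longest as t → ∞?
Eigenvalues: λₙ = 1.536n²π²/2².
First three modes:
  n=1: λ₁ = 1.536π²/2² ≈ 3.79
  n=2: λ₂ = 6.144π²/2² ≈ 15.16 (4× faster decay)
  n=3: λ₃ = 13.824π²/2² ≈ 34.109 (9× faster decay)
As t → ∞, higher modes decay exponentially faster. The n=1 mode dominates: u ~ c₁ sin(πx/2) e^{-λ₁t}.
Decay rate: λ₁ = 1.536π²/2² ≈ 3.79.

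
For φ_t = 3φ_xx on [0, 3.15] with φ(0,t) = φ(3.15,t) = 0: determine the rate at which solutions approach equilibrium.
Eigenvalues: λₙ = 3n²π²/3.15².
First three modes:
  n=1: λ₁ = 3π²/3.15² ≈ 2.984
  n=2: λ₂ = 12π²/3.15² ≈ 11.936 (4× faster decay)
  n=3: λ₃ = 27π²/3.15² ≈ 26.856 (9× faster decay)
As t → ∞, higher modes decay exponentially faster. The n=1 mode dominates: φ ~ c₁ sin(πx/3.15) e^{-λ₁t}.
Decay rate: λ₁ = 3π²/3.15² ≈ 2.984.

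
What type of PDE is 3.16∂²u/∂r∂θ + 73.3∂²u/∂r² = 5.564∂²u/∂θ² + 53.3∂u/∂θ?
Rewriting in standard form: 73.3∂²u/∂r² + 3.16∂²u/∂r∂θ - 5.564∂²u/∂θ² - 53.3∂u/∂θ = 0. With A = 73.3, B = 3.16, C = -5.564, the discriminant is 1641.3504. This is a hyperbolic PDE.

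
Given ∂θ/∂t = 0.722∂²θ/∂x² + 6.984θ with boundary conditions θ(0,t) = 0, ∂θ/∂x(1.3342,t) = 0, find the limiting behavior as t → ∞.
θ grows unboundedly. Reaction dominates diffusion (r=6.984 > κπ²/(4L²)≈1); solution grows exponentially.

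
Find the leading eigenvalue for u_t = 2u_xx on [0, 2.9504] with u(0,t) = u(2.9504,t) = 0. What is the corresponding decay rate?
Eigenvalues: λₙ = 2n²π²/2.9504².
First three modes:
  n=1: λ₁ = 2π²/2.9504² ≈ 2.268
  n=2: λ₂ = 8π²/2.9504² ≈ 9.07 (4× faster decay)
  n=3: λ₃ = 18π²/2.9504² ≈ 20.408 (9× faster decay)
As t → ∞, higher modes decay exponentially faster. The n=1 mode dominates: u ~ c₁ sin(πx/2.9504) e^{-λ₁t}.
Decay rate: λ₁ = 2π²/2.9504² ≈ 2.268.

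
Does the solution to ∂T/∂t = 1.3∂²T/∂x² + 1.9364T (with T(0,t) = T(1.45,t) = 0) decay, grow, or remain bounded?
T → 0. Diffusion dominates reaction (r=1.9364 < κπ²/L²≈6.1); solution decays.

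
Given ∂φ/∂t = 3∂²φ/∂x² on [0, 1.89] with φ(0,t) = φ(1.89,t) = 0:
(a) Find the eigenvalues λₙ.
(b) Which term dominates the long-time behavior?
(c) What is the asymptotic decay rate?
Eigenvalues: λₙ = 3n²π²/1.89².
First three modes:
  n=1: λ₁ = 3π²/1.89² ≈ 8.289
  n=2: λ₂ = 12π²/1.89² ≈ 33.156 (4× faster decay)
  n=3: λ₃ = 27π²/1.89² ≈ 74.6 (9× faster decay)
As t → ∞, higher modes decay exponentially faster. The n=1 mode dominates: φ ~ c₁ sin(πx/1.89) e^{-λ₁t}.
Decay rate: λ₁ = 3π²/1.89² ≈ 8.289.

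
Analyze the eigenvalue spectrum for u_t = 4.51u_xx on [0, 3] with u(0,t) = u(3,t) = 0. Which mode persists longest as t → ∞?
Eigenvalues: λₙ = 4.51n²π²/3².
First three modes:
  n=1: λ₁ = 4.51π²/3² ≈ 4.946
  n=2: λ₂ = 18.04π²/3² ≈ 19.783 (4× faster decay)
  n=3: λ₃ = 40.59π²/3² ≈ 44.512 (9× faster decay)
As t → ∞, higher modes decay exponentially faster. The n=1 mode dominates: u ~ c₁ sin(πx/3) e^{-λ₁t}.
Decay rate: λ₁ = 4.51π²/3² ≈ 4.946.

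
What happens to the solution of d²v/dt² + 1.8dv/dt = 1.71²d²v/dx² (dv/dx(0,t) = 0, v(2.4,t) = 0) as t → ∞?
v → 0. Damping (γ=1.8) dissipates energy; oscillations decay exponentially.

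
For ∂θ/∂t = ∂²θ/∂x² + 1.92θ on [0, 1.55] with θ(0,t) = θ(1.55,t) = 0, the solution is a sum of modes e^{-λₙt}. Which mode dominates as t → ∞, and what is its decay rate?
Eigenvalues: λₙ = n²π²/1.55² - 1.92.
First three modes:
  n=1: λ₁ = π²/1.55² - 1.92 ≈ 2.188
  n=2: λ₂ = 4π²/1.55² - 1.92 ≈ 14.512
  n=3: λ₃ = 9π²/1.55² - 1.92 ≈ 35.053
Since π²/1.55² ≈ 4.108 > 1.92, all λₙ > 0.
The n=1 mode decays slowest → dominates as t → ∞.
Asymptotic: θ ~ c₁ sin(πx/1.55) e^{-λ₁t} with decay rate λ₁ ≈ 2.188.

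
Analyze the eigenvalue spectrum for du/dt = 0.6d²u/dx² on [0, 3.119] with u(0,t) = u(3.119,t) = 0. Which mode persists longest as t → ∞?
Eigenvalues: λₙ = 0.6n²π²/3.119².
First three modes:
  n=1: λ₁ = 0.6π²/3.119² ≈ 0.609
  n=2: λ₂ = 2.4π²/3.119² ≈ 2.435 (4× faster decay)
  n=3: λ₃ = 5.4π²/3.119² ≈ 5.479 (9× faster decay)
As t → ∞, higher modes decay exponentially faster. The n=1 mode dominates: u ~ c₁ sin(πx/3.119) e^{-λ₁t}.
Decay rate: λ₁ = 0.6π²/3.119² ≈ 0.609.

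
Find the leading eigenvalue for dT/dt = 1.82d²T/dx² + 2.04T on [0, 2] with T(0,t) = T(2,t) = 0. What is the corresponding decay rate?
Eigenvalues: λₙ = 1.82n²π²/2² - 2.04.
First three modes:
  n=1: λ₁ = 1.82π²/2² - 2.04 ≈ 2.451
  n=2: λ₂ = 7.28π²/2² - 2.04 ≈ 15.923
  n=3: λ₃ = 16.38π²/2² - 2.04 ≈ 38.376
Since 1.82π²/2² ≈ 4.491 > 2.04, all λₙ > 0.
The n=1 mode decays slowest → dominates as t → ∞.
Asymptotic: T ~ c₁ sin(πx/2) e^{-λ₁t} with decay rate λ₁ ≈ 2.451.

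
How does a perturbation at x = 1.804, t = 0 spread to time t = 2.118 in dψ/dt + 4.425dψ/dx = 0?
At x = 11.17615. The characteristic carries data from (1.804, 0) to (11.17615, 2.118).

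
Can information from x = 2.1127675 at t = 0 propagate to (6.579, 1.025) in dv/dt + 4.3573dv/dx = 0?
Yes. The characteristic through (6.579, 1.025) passes through x = 2.1127675.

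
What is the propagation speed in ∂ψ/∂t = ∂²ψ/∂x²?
Infinite. The heat equation is parabolic, not hyperbolic, so disturbances propagate instantly.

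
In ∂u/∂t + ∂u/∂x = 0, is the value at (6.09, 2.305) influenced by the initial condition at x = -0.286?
No. Only data at x = 3.785 affects (6.09, 2.305). Advection has one-way propagation along characteristics.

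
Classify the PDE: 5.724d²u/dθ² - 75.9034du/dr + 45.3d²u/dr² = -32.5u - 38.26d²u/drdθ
Rewriting in standard form: 45.3d²u/dr² + 38.26d²u/drdθ + 5.724d²u/dθ² - 75.9034du/dr + 32.5u = 0. A = 45.3, B = 38.26, C = 5.724. Discriminant B² - 4AC = 426.6388. Since 426.6388 > 0, hyperbolic.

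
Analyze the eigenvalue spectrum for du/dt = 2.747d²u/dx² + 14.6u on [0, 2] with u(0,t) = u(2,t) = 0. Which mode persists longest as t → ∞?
Eigenvalues: λₙ = 2.747n²π²/2² - 14.6.
First three modes:
  n=1: λ₁ = 2.747π²/2² - 14.6 ≈ -7.822
  n=2: λ₂ = 10.988π²/2² - 14.6 ≈ 12.512
  n=3: λ₃ = 24.723π²/2² - 14.6 ≈ 46.402
Since 2.747π²/2² ≈ 6.778 < 14.6, λ₁ < 0.
The n=1 mode grows fastest (−λₙ is largest for n=1) → dominates.
Asymptotic: u ~ c₁ sin(πx/2) e^{7.822t} (exponential growth at rate −λ₁ ≈ 7.822).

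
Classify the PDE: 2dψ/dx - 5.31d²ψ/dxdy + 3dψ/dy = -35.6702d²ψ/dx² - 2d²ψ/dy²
Rewriting in standard form: 35.6702d²ψ/dx² - 5.31d²ψ/dxdy + 2d²ψ/dy² + 2dψ/dx + 3dψ/dy = 0. A = 35.6702, B = -5.31, C = 2. Discriminant B² - 4AC = -257.1655. Since -257.1655 < 0, elliptic.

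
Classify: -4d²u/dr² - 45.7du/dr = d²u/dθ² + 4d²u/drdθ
Rewriting in standard form: -4d²u/dr² - 4d²u/drdθ - d²u/dθ² - 45.7du/dr = 0. Parabolic (discriminant = 0).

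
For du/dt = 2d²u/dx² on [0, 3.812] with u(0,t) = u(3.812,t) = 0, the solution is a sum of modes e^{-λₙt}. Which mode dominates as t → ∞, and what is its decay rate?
Eigenvalues: λₙ = 2n²π²/3.812².
First three modes:
  n=1: λ₁ = 2π²/3.812² ≈ 1.358
  n=2: λ₂ = 8π²/3.812² ≈ 5.434 (4× faster decay)
  n=3: λ₃ = 18π²/3.812² ≈ 12.225 (9× faster decay)
As t → ∞, higher modes decay exponentially faster. The n=1 mode dominates: u ~ c₁ sin(πx/3.812) e^{-λ₁t}.
Decay rate: λ₁ = 2π²/3.812² ≈ 1.358.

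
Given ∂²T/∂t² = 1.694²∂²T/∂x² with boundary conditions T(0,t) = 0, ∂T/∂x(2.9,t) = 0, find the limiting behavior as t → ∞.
T oscillates (no decay). Energy is conserved; the solution oscillates indefinitely as standing waves.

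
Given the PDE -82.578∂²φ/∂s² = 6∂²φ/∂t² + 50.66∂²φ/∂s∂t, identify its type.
Rewriting in standard form: -82.578∂²φ/∂s² - 50.66∂²φ/∂s∂t - 6∂²φ/∂t² = 0. The second-order coefficients are A = -82.578, B = -50.66, C = -6. Since B² - 4AC = 584.5636 > 0, this is a hyperbolic PDE.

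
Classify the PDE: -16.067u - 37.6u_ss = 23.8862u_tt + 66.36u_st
Rewriting in standard form: -37.6u_ss - 66.36u_st - 23.8862u_tt - 16.067u = 0. A = -37.6, B = -66.36, C = -23.8862. Discriminant B² - 4AC = 811.16512. Since 811.16512 > 0, hyperbolic.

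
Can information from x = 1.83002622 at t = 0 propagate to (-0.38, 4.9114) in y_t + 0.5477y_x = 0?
No. Only data at x = -3.06997378 affects (-0.38, 4.9114). Advection has one-way propagation along characteristics.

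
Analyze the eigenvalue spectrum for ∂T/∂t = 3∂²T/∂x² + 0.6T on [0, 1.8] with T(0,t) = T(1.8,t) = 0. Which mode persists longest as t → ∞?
Eigenvalues: λₙ = 3n²π²/1.8² - 0.6.
First three modes:
  n=1: λ₁ = 3π²/1.8² - 0.6 ≈ 8.539
  n=2: λ₂ = 12π²/1.8² - 0.6 ≈ 35.954
  n=3: λ₃ = 27π²/1.8² - 0.6 ≈ 81.647
Since 3π²/1.8² ≈ 9.139 > 0.6, all λₙ > 0.
The n=1 mode decays slowest → dominates as t → ∞.
Asymptotic: T ~ c₁ sin(πx/1.8) e^{-λ₁t} with decay rate λ₁ ≈ 8.539.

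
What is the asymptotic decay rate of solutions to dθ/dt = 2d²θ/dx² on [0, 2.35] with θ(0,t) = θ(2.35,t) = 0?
Eigenvalues: λₙ = 2n²π²/2.35².
First three modes:
  n=1: λ₁ = 2π²/2.35² ≈ 3.574
  n=2: λ₂ = 8π²/2.35² ≈ 14.297 (4× faster decay)
  n=3: λ₃ = 18π²/2.35² ≈ 32.169 (9× faster decay)
As t → ∞, higher modes decay exponentially faster. The n=1 mode dominates: θ ~ c₁ sin(πx/2.35) e^{-λ₁t}.
Decay rate: λ₁ = 2π²/2.35² ≈ 3.574.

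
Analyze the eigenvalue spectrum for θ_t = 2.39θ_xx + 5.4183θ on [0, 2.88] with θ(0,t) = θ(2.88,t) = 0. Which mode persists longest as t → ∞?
Eigenvalues: λₙ = 2.39n²π²/2.88² - 5.4183.
First three modes:
  n=1: λ₁ = 2.39π²/2.88² - 5.4183 ≈ -2.574
  n=2: λ₂ = 9.56π²/2.88² - 5.4183 ≈ 5.957
  n=3: λ₃ = 21.51π²/2.88² - 5.4183 ≈ 20.177
Since 2.39π²/2.88² ≈ 2.844 < 5.4183, λ₁ < 0.
The n=1 mode grows fastest (−λₙ is largest for n=1) → dominates.
Asymptotic: θ ~ c₁ sin(πx/2.88) e^{2.574t} (exponential growth at rate −λ₁ ≈ 2.574).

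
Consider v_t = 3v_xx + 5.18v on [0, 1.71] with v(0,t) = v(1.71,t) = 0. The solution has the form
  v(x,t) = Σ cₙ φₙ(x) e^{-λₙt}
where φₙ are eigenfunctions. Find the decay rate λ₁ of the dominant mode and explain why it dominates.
Eigenvalues: λₙ = 3n²π²/1.71² - 5.18.
First three modes:
  n=1: λ₁ = 3π²/1.71² - 5.18 ≈ 4.946
  n=2: λ₂ = 12π²/1.71² - 5.18 ≈ 35.323
  n=3: λ₃ = 27π²/1.71² - 5.18 ≈ 85.952
Since 3π²/1.71² ≈ 10.126 > 5.18, all λₙ > 0.
The n=1 mode decays slowest → dominates as t → ∞.
Asymptotic: v ~ c₁ sin(πx/1.71) e^{-λ₁t} with decay rate λ₁ ≈ 4.946.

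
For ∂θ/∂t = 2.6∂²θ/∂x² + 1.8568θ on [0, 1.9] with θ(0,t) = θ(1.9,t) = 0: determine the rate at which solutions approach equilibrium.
Eigenvalues: λₙ = 2.6n²π²/1.9² - 1.8568.
First three modes:
  n=1: λ₁ = 2.6π²/1.9² - 1.8568 ≈ 5.252
  n=2: λ₂ = 10.4π²/1.9² - 1.8568 ≈ 26.576
  n=3: λ₃ = 23.4π²/1.9² - 1.8568 ≈ 62.118
Since 2.6π²/1.9² ≈ 7.108 > 1.8568, all λₙ > 0.
The n=1 mode decays slowest → dominates as t → ∞.
Asymptotic: θ ~ c₁ sin(πx/1.9) e^{-λ₁t} with decay rate λ₁ ≈ 5.252.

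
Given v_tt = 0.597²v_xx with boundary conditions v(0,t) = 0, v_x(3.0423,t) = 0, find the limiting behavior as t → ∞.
v oscillates (no decay). Energy is conserved; the solution oscillates indefinitely as standing waves.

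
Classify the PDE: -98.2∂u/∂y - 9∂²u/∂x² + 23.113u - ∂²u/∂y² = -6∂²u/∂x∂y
Rewriting in standard form: -9∂²u/∂x² + 6∂²u/∂x∂y - ∂²u/∂y² - 98.2∂u/∂y + 23.113u = 0. A = -9, B = 6, C = -1. Discriminant B² - 4AC = 0. Since 0 = 0, parabolic.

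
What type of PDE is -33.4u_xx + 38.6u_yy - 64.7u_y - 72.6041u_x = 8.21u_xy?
Rewriting in standard form: -33.4u_xx - 8.21u_xy + 38.6u_yy - 72.6041u_x - 64.7u_y = 0. With A = -33.4, B = -8.21, C = 38.6, the discriminant is 5224.3641. This is a hyperbolic PDE.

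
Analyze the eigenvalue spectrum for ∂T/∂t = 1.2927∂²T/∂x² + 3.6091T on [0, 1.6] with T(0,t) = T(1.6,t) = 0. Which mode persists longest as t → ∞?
Eigenvalues: λₙ = 1.2927n²π²/1.6² - 3.6091.
First three modes:
  n=1: λ₁ = 1.2927π²/1.6² - 3.6091 ≈ 1.375
  n=2: λ₂ = 5.1708π²/1.6² - 3.6091 ≈ 16.326
  n=3: λ₃ = 11.6343π²/1.6² - 3.6091 ≈ 41.245
Since 1.2927π²/1.6² ≈ 4.984 > 3.6091, all λₙ > 0.
The n=1 mode decays slowest → dominates as t → ∞.
Asymptotic: T ~ c₁ sin(πx/1.6) e^{-λ₁t} with decay rate λ₁ ≈ 1.375.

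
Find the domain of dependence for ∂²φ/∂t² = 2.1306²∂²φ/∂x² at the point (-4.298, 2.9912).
Domain of dependence: [-10.67105072, 2.07505072]. Signals travel at speed 2.1306, so data within |x - -4.298| ≤ 2.1306·2.9912 = 6.37305072 can reach the point.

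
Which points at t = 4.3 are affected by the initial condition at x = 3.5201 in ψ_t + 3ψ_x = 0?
At x = 16.4201. The characteristic carries data from (3.5201, 0) to (16.4201, 4.3).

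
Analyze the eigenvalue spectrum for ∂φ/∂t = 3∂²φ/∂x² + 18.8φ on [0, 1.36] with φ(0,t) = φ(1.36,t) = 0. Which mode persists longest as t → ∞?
Eigenvalues: λₙ = 3n²π²/1.36² - 18.8.
First three modes:
  n=1: λ₁ = 3π²/1.36² - 18.8 ≈ -2.792
  n=2: λ₂ = 12π²/1.36² - 18.8 ≈ 45.233
  n=3: λ₃ = 27π²/1.36² - 18.8 ≈ 125.274
Since 3π²/1.36² ≈ 16.008 < 18.8, λ₁ < 0.
The n=1 mode grows fastest (−λₙ is largest for n=1) → dominates.
Asymptotic: φ ~ c₁ sin(πx/1.36) e^{2.792t} (exponential growth at rate −λ₁ ≈ 2.792).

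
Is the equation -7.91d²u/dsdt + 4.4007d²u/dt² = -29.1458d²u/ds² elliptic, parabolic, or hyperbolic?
Rewriting in standard form: 29.1458d²u/ds² - 7.91d²u/dsdt + 4.4007d²u/dt² = 0. Computing B² - 4AC with A = 29.1458, B = -7.91, C = 4.4007: discriminant = -450.47958824 (negative). Answer: elliptic.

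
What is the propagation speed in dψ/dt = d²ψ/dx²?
Infinite. The heat equation is parabolic, not hyperbolic, so disturbances propagate instantly.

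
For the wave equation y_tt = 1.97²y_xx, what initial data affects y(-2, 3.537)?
Domain of dependence: [-8.96789, 4.96789]. Signals travel at speed 1.97, so data within |x - -2| ≤ 1.97·3.537 = 6.96789 can reach the point.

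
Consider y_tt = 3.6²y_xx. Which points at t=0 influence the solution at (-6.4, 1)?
Domain of dependence: [-10, -2.8]. Signals travel at speed 3.6, so data within |x - -6.4| ≤ 3.6·1 = 3.6 can reach the point.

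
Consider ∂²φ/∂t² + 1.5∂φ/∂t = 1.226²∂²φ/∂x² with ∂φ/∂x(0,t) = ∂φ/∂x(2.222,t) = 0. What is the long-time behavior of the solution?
As t → ∞, φ → constant (steady state). Damping (γ=1.5) dissipates the nonconstant modes; with Neumann BCs the spatial average obeys M''+γM'=0 and tends to a finite limit.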